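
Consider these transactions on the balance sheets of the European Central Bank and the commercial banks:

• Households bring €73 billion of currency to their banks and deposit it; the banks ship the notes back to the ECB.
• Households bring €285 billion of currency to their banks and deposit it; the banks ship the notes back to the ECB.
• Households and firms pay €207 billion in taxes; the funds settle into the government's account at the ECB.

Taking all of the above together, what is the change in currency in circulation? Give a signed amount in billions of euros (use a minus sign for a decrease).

Currency deposit €73 billion: notes return to the central bank → −€73B.
Currency deposit €285 billion: notes return to the central bank → −€285B.
Government account inflow €207 billion: no currency enters or leaves circulation → 0.
Net: −73 − 285 + 0 = -€358 billion.

-€358 billion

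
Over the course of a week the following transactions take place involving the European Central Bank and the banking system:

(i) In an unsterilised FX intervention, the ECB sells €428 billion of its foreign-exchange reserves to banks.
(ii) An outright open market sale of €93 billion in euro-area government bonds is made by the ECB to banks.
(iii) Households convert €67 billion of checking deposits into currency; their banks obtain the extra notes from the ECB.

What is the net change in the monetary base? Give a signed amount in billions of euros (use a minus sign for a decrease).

-€521 billion

ECB balance sheet:
  Assets:      Securities −€93B, Foreign assets −€428B
  Liabilities: Bank reserves −€588B, Currency in circulation +€67B
Commercial banking system:
  Assets:      Reserves at CB −€588B, Securities +€93B, Foreign assets +€428B
  Liabilities: Checkable deposits −€67B
Monetary base = currency + reserves: +€67B + (−€588B) = -€521 billion.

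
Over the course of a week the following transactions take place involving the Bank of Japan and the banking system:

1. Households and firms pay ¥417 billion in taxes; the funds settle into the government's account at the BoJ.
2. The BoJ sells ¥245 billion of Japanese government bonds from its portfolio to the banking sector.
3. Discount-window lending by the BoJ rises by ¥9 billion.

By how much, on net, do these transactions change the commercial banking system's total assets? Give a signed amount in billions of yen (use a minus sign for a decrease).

-¥408 billion

BoJ balance sheet:
  Assets:      Securities −¥245B, Loans to banks +¥9B
  Liabilities: Bank reserves −¥653B, Government deposits +¥417B
Commercial banking system:
  Assets:      Reserves at CB −¥653B, Securities +¥245B
  Liabilities: Checkable deposits −¥417B, Borrowings from CB +¥9B
Change in total bank assets = -¥408 billion.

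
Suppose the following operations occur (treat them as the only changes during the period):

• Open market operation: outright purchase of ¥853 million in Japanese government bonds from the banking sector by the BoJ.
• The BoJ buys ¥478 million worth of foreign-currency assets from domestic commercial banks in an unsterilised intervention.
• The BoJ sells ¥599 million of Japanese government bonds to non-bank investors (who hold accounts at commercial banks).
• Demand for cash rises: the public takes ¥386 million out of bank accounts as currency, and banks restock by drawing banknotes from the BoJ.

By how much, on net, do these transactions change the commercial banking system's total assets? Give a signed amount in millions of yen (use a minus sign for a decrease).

OMO purchase (from banks) ¥853 million: just an asset swap on bank balance sheets → 0.
FX purchase ¥478 million: just an asset swap on bank balance sheets → 0.
Asset sale (to non-banks) ¥599 million: bank balance sheets shrink → −¥599M.
Currency withdrawal ¥386 million: bank balance sheets shrink → −¥386M.
Net: 0 + 0 − 599 − 386 = -¥985 million.

-¥985 million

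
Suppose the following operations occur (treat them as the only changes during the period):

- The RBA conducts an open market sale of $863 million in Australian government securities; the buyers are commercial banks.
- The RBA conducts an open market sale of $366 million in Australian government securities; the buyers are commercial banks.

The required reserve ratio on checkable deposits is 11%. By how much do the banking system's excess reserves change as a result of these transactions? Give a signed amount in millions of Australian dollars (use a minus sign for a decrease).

OMO sale (to banks) $863 million: reserves −$863M, deposits 0.
OMO sale (to banks) $366 million: reserves −$366M, deposits 0.
Totals: Δreserves = −$1229M, Δdeposits = 0.
Δrequired reserves = 11% × 0 = 0.
Δexcess reserves = Δreserves − Δrequired = −$1229M − (0) = -$1229 million.

-$1229 million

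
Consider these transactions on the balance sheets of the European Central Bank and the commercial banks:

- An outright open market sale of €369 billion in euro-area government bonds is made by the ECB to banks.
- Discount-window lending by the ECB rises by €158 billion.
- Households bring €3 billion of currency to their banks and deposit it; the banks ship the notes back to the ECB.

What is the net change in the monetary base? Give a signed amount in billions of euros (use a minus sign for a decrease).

-€211 billion

ECB balance sheet:
  Assets:      Securities −€369B, Loans to banks +€158B
  Liabilities: Bank reserves −€208B, Currency in circulation −€3B
Monetary base = currency + reserves: −€3B + (−€208B) = -€211 billion.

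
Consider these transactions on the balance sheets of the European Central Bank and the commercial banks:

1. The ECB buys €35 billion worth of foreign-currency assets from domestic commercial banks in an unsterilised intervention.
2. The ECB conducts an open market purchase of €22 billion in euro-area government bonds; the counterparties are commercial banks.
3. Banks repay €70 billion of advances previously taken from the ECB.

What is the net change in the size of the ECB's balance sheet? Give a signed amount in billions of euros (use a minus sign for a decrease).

ECB balance sheet:
  Assets:      Securities +€22B, Loans to banks −€70B, Foreign assets +€35B
  Liabilities: Bank reserves −€13B
Change in total ECB assets = -€13 billion.

-€13 billion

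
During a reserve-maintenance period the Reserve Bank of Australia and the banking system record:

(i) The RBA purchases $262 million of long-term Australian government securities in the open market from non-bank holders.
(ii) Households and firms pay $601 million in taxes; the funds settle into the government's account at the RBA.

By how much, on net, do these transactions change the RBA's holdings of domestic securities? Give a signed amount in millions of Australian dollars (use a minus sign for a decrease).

RBA balance sheet:
  Assets:      Securities +$262M
  Liabilities: Bank reserves −$339M, Government deposits +$601M
So the change in the RBA's holdings of domestic securities is +$262 million.

+$262 million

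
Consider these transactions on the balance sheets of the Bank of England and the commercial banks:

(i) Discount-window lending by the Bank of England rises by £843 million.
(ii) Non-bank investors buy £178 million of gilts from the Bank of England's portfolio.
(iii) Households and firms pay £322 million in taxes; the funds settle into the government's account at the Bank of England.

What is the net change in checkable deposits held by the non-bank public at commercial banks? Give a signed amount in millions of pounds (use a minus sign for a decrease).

Discount-window loan £843 million: the counterparty is a bank, so public deposits are unchanged → 0.
Asset sale (to non-banks) £178 million: non-bank counterparties' bank balances fall → −£178M.
Government account inflow £322 million: non-bank counterparties' bank balances fall → −£322M.
Net: 0 − 178 − 322 = -£500 million.

-£500 million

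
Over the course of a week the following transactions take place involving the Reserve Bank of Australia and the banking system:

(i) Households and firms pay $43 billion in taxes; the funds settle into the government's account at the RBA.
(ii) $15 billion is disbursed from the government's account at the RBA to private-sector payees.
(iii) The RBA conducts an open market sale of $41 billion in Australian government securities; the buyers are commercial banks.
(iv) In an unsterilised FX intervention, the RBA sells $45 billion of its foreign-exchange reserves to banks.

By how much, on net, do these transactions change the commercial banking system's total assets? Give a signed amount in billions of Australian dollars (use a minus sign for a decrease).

Government account inflow $43 billion: bank balance sheets shrink → −$43B.
Government spending $15 billion: bank balance sheets expand → +$15B.
OMO sale (to banks) $41 billion: just an asset swap on bank balance sheets → 0.
FX sale $45 billion: just an asset swap on bank balance sheets → 0.
Net: −43 + 15 + 0 + 0 = -$28 billion.

-$28 billion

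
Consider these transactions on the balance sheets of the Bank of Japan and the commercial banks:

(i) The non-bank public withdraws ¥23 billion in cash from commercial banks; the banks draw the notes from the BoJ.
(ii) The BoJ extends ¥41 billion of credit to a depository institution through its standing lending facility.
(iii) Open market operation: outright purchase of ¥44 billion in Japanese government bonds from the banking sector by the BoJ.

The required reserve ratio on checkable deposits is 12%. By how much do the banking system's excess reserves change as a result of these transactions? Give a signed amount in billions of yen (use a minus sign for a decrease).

Currency withdrawal ¥23 billion: reserves −¥23B, deposits −¥23B.
Discount-window loan ¥41 billion: reserves +¥41B, deposits 0.
OMO purchase (from banks) ¥44 billion: reserves +¥44B, deposits 0.
Totals: Δreserves = +¥62B, Δdeposits = −¥23B.
Δrequired reserves = 12% × −¥23B = −¥2.76B.
Δexcess reserves = Δreserves − Δrequired = +¥62B − (−¥2.76B) = +¥64.76 billion.

+¥64.76 billion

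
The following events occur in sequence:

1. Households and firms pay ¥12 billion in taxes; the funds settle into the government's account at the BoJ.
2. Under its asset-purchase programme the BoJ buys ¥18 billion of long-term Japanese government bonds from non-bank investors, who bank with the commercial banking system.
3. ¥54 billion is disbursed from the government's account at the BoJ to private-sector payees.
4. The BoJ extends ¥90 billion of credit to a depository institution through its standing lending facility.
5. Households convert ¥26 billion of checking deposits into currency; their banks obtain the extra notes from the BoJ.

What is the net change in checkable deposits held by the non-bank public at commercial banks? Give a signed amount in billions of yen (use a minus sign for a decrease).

+¥34 billion

BoJ balance sheet:
  Assets:      Securities +¥18B, Loans to banks +¥90B
  Liabilities: Bank reserves +¥124B, Currency in circulation +¥26B, Government deposits −¥42B
Commercial banking system:
  Assets:      Reserves at CB +¥124B
  Liabilities: Checkable deposits +¥34B, Borrowings from CB +¥90B
So the change in checkable deposits held by the non-bank public at commercial banks is +¥34 billion.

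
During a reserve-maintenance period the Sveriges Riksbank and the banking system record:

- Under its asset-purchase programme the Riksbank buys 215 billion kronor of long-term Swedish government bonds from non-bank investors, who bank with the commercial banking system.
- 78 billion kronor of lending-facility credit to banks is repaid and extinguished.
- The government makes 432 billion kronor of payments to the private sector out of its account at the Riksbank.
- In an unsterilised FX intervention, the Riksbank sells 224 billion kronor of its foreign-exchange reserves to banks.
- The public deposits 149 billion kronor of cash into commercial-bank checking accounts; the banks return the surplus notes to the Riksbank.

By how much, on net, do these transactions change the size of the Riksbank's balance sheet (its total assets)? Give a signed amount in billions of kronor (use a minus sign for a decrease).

-87 billion

Riksbank balance sheet:
  Assets:      Securities +215B, Loans to banks −78B, Foreign assets −224B
  Liabilities: Bank reserves +494B, Currency in circulation −149B, Government deposits −432B
Change in total Riksbank assets = -87 billion.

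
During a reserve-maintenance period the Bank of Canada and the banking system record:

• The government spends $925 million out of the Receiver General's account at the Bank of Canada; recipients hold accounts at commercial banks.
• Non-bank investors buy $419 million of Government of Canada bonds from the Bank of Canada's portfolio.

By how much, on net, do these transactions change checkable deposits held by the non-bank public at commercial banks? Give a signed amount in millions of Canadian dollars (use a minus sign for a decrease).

Government spending $925 million: non-bank counterparties' bank balances rise → +$925M.
Asset sale (to non-banks) $419 million: non-bank counterparties' bank balances fall → −$419M.
Net: 925 − 419 = +$506 million.

+$506 million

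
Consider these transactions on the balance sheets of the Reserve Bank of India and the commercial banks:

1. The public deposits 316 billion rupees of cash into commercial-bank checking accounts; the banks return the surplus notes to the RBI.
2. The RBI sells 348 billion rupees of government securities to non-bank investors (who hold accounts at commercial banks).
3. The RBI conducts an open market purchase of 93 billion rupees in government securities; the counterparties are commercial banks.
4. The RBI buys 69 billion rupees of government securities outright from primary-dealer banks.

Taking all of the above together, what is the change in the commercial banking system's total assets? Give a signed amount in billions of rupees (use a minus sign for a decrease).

Currency deposit 316 billion rupees: bank balance sheets expand → +316B.
Asset sale (to non-banks) 348 billion rupees: bank balance sheets shrink → −348B.
OMO purchase (from banks) 93 billion rupees: just an asset swap on bank balance sheets → 0.
OMO purchase (from banks) 69 billion rupees: just an asset swap on bank balance sheets → 0.
Net: 316 − 348 + 0 + 0 = -32 billion.

-32 billion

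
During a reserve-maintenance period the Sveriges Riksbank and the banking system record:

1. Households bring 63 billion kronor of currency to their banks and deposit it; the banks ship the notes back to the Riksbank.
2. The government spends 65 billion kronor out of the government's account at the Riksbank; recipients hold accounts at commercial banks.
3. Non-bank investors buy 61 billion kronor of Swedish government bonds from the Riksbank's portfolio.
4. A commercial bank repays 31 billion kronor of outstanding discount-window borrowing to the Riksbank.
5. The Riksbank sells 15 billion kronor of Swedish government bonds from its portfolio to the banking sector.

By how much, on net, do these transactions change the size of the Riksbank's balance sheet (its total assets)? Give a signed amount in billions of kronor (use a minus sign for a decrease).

Currency deposit 63 billion kronor: only the composition of liabilities changes → 0.
Government spending 65 billion kronor: only the composition of liabilities changes → 0.
Asset sale (to non-banks) 61 billion kronor: a Riksbank asset is shed → −61B.
Discount-window repayment 31 billion kronor: a Riksbank asset is shed → −31B.
OMO sale (to banks) 15 billion kronor: a Riksbank asset is shed → −15B.
Net: 0 + 0 − 61 − 31 − 15 = -107 billion.

-107 billion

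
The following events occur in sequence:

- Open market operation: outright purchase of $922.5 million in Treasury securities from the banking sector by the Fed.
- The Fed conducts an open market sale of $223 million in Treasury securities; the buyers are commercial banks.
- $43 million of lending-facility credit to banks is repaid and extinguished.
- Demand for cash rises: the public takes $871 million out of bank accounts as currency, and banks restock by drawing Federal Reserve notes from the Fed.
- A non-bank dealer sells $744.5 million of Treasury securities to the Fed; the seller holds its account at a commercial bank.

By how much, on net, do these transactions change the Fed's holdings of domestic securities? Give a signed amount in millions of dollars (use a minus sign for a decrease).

+$1444 million

OMO purchase (from banks) $922.5 million: securities added to the Fed's portfolio → +$922.5M.
OMO sale (to banks) $223 million: securities removed from the Fed's portfolio → −$223M.
Discount-window repayment $43 million: the Fed's securities portfolio is untouched → 0.
Currency withdrawal $871 million: the Fed's securities portfolio is untouched → 0.
Asset purchase (from non-banks) $744.5 million: securities added to the Fed's portfolio → +$744.5M.
Net: 922.5 − 223 + 0 + 0 + 744.5 = +$1444 million.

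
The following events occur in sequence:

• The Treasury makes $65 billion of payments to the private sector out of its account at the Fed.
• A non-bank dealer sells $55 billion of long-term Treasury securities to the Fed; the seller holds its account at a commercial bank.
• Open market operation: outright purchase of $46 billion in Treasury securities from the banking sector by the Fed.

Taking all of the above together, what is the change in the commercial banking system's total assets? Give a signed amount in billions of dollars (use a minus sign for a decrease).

+$120 billion

Government spending $65 billion: bank balance sheets expand → +$65B.
Asset purchase (from non-banks) $55 billion: bank balance sheets expand → +$55B.
OMO purchase (from banks) $46 billion: just an asset swap on bank balance sheets → 0.
Net: 65 + 55 + 0 = +$120 billion.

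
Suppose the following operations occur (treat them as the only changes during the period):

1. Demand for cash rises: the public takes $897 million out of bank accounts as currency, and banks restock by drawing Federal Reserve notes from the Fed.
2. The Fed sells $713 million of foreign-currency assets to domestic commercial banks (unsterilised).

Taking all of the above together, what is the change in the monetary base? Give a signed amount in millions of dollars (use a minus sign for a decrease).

-$713 million

Currency withdrawal $897 million: just a shift between currency and reserves — both are base money → 0.
FX sale $713 million: Fed balance sheet contracts → −$713M.
Net: 0 − 713 = -$713 million.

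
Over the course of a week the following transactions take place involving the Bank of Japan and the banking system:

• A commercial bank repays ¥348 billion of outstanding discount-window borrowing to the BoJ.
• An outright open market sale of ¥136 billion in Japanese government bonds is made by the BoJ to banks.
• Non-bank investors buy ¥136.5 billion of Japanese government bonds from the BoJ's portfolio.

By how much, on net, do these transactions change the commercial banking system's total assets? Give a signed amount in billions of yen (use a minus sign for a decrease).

-¥484.5 billion

Discount-window repayment ¥348 billion: bank balance sheets shrink → −¥348B.
OMO sale (to banks) ¥136 billion: just an asset swap on bank balance sheets → 0.
Asset sale (to non-banks) ¥136.5 billion: bank balance sheets shrink → −¥136.5B.
Net: −348 + 0 − 136.5 = -¥484.5 billion.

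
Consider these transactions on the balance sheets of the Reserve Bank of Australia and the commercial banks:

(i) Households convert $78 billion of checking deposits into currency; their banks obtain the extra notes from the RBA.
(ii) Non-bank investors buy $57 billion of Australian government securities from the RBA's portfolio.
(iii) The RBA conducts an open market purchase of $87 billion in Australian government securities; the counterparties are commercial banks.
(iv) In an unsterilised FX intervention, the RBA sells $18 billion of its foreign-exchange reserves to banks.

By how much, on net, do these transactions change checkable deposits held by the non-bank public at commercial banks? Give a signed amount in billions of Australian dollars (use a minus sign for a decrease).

-$135 billion

RBA balance sheet:
  Assets:      Securities +$30B, Foreign assets −$18B
  Liabilities: Bank reserves −$66B, Currency in circulation +$78B
Commercial banking system:
  Assets:      Reserves at CB −$66B, Securities −$87B, Foreign assets +$18B
  Liabilities: Checkable deposits −$135B
So the change in checkable deposits held by the non-bank public at commercial banks is -$135 billion.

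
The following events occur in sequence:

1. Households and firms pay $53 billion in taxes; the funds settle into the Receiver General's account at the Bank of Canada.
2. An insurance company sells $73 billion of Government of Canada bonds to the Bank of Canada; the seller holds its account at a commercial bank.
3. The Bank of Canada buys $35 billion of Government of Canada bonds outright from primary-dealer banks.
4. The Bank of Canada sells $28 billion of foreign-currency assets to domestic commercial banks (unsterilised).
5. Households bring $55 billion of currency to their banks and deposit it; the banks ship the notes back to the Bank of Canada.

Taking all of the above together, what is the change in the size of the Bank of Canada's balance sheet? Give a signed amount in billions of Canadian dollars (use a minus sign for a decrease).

Government account inflow $53 billion: only the composition of liabilities changes → 0.
Asset purchase (from non-banks) $73 billion: a Bank of Canada asset is acquired → +$73B.
OMO purchase (from banks) $35 billion: a Bank of Canada asset is acquired → +$35B.
FX sale $28 billion: a Bank of Canada asset is shed → −$28B.
Currency deposit $55 billion: only the composition of liabilities changes → 0.
Net: 0 + 73 + 35 − 28 + 0 = +$80 billion.

+$80 billion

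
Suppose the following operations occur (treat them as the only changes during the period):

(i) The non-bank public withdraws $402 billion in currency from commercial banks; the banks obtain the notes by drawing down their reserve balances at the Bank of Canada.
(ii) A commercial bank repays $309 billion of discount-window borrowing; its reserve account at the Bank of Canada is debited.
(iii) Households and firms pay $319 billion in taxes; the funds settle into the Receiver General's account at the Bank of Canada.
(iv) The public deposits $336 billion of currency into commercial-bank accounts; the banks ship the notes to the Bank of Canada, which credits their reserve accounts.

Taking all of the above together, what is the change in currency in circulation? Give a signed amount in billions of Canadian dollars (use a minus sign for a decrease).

Bank of Canada balance sheet:
  Assets:      Loans to banks −$309B
  Liabilities: Bank reserves −$694B, Currency in circulation +$66B, Government deposits +$319B
Commercial banking system:
  Assets:      Reserves at CB −$694B
  Liabilities: Checkable deposits −$385B, Borrowings from CB −$309B
So the change in currency in circulation is +$66 billion.

+$66 billion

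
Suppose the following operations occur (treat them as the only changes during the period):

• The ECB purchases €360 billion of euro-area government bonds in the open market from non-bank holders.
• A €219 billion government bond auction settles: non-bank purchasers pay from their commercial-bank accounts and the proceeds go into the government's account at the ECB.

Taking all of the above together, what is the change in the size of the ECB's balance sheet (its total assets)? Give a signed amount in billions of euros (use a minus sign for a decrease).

ECB balance sheet:
  Assets:      Securities +€360B
  Liabilities: Bank reserves +€141B, Government deposits +€219B
Change in total ECB assets = +€360 billion.

+€360 billion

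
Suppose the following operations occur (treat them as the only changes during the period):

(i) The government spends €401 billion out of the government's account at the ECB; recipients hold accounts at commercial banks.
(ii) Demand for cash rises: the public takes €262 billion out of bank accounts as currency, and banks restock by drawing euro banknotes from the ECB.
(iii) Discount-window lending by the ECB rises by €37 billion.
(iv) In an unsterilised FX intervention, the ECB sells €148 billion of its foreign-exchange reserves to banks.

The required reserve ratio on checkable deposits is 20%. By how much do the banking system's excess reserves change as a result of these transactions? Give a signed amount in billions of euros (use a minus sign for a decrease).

+€0.2 billion

Government spending €401 billion: reserves +€401B, deposits +€401B.
Currency withdrawal €262 billion: reserves −€262B, deposits −€262B.
Discount-window loan €37 billion: reserves +€37B, deposits 0.
FX sale €148 billion: reserves −€148B, deposits 0.
Totals: Δreserves = +€28B, Δdeposits = +€139B.
Δrequired reserves = 20% × +€139B = +€27.8B.
Δexcess reserves = Δreserves − Δrequired = +€28B − (+€27.8B) = +€0.2 billion.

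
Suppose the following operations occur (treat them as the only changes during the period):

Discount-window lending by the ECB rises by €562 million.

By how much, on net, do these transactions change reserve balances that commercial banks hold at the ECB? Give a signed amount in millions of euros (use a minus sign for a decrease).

Discount-window loan €562 million: the loan is credited to the bank's reserve account → +€562M.

+€562 million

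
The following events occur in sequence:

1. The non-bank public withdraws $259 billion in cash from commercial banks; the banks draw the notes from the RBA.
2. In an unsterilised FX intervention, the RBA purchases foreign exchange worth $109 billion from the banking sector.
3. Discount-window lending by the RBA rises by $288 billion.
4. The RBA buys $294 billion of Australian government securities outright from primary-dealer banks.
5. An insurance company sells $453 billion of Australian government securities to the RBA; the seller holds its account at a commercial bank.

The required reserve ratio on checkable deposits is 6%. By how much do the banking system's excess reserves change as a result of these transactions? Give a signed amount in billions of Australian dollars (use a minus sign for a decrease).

+$873.36 billion

Currency withdrawal $259 billion: reserves −$259B, deposits −$259B.
FX purchase $109 billion: reserves +$109B, deposits 0.
Discount-window loan $288 billion: reserves +$288B, deposits 0.
OMO purchase (from banks) $294 billion: reserves +$294B, deposits 0.
Asset purchase (from non-banks) $453 billion: reserves +$453B, deposits +$453B.
Totals: Δreserves = +$885B, Δdeposits = +$194B.
Δrequired reserves = 6% × +$194B = +$11.64B.
Δexcess reserves = Δreserves − Δrequired = +$885B − (+$11.64B) = +$873.36 billion.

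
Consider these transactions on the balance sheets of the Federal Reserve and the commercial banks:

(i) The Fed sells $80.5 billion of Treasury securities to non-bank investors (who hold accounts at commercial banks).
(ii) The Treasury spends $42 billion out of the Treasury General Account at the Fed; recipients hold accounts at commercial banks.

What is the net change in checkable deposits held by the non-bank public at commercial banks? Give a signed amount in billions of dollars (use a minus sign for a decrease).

-$38.5 billion

Fed balance sheet:
  Assets:      Securities −$80.5B
  Liabilities: Bank reserves −$38.5B, Government deposits −$42B
Commercial banking system:
  Assets:      Reserves at CB −$38.5B
  Liabilities: Checkable deposits −$38.5B
So the change in checkable deposits held by the non-bank public at commercial banks is -$38.5 billion.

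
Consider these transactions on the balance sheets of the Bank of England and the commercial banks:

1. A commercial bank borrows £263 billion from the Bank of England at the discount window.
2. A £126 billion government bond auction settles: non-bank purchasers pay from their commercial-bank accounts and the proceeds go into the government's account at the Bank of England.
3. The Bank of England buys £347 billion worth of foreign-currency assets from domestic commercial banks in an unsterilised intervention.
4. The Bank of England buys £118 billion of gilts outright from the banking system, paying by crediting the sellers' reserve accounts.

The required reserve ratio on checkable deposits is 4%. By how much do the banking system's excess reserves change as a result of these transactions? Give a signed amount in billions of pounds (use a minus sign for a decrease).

+£607.04 billion

Discount-window loan £263 billion: reserves +£263B, deposits 0.
Government account inflow £126 billion: reserves −£126B, deposits −£126B.
FX purchase £347 billion: reserves +£347B, deposits 0.
OMO purchase (from banks) £118 billion: reserves +£118B, deposits 0.
Totals: Δreserves = +£602B, Δdeposits = −£126B.
Δrequired reserves = 4% × −£126B = −£5.04B.
Δexcess reserves = Δreserves − Δrequired = +£602B − (−£5.04B) = +£607.04 billion.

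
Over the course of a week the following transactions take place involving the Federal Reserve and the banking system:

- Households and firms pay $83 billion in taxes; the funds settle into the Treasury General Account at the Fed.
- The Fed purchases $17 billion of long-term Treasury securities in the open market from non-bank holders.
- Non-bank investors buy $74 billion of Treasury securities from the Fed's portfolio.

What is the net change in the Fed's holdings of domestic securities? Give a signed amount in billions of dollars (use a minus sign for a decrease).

Fed balance sheet:
  Assets:      Securities −$57B
  Liabilities: Bank reserves −$140B, Government deposits +$83B
Commercial banking system:
  Assets:      Reserves at CB −$140B
  Liabilities: Checkable deposits −$140B
So the change in the Fed's holdings of domestic securities is -$57 billion.

-$57 billion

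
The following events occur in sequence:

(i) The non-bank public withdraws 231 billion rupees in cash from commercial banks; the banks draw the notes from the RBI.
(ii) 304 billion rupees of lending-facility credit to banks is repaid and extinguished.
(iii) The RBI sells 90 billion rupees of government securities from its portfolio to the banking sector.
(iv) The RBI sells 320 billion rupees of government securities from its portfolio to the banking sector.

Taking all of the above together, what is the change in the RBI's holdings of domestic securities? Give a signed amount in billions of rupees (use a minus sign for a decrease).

-410 billion

RBI balance sheet:
  Assets:      Securities −410B, Loans to banks −304B
  Liabilities: Bank reserves −945B, Currency in circulation +231B
Commercial banking system:
  Assets:      Reserves at CB −945B, Securities +410B
  Liabilities: Checkable deposits −231B, Borrowings from CB −304B
So the change in the RBI's holdings of domestic securities is -410 billion.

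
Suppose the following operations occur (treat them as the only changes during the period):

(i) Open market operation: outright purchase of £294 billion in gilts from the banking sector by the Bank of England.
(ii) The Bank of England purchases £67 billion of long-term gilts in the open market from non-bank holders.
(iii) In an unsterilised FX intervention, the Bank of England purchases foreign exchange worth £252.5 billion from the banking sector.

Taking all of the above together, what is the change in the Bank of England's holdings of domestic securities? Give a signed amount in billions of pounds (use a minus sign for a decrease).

+£361 billion

Bank of England balance sheet:
  Assets:      Securities +£361B, Foreign assets +£252.5B
  Liabilities: Bank reserves +£613.5B
Commercial banking system:
  Assets:      Reserves at CB +£613.5B, Securities −£294B, Foreign assets −£252.5B
  Liabilities: Checkable deposits +£67B
So the change in the Bank of England's holdings of domestic securities is +£361 billion.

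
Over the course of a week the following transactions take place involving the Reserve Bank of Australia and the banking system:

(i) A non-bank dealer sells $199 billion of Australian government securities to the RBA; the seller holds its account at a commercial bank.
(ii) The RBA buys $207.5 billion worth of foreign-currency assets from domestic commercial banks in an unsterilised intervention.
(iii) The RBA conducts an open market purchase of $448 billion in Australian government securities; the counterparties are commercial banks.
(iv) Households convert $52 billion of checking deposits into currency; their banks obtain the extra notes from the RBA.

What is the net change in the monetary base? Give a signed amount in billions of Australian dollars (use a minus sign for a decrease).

Asset purchase (from non-banks) $199 billion: RBA balance sheet expands → +$199B.
FX purchase $207.5 billion: RBA balance sheet expands → +$207.5B.
OMO purchase (from banks) $448 billion: RBA balance sheet expands → +$448B.
Currency withdrawal $52 billion: just a shift between currency and reserves — both are base money → 0.
Net: 199 + 207.5 + 448 + 0 = +$854.5 billion.

+$854.5 billion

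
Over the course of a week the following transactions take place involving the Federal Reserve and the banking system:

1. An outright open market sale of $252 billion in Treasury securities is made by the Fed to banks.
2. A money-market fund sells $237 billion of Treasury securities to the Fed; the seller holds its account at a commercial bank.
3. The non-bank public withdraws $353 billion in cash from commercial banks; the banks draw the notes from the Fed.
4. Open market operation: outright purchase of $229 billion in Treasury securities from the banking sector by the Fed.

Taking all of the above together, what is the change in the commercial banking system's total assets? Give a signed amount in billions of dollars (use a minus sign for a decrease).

OMO sale (to banks) $252 billion: just an asset swap on bank balance sheets → 0.
Asset purchase (from non-banks) $237 billion: bank balance sheets expand → +$237B.
Currency withdrawal $353 billion: bank balance sheets shrink → −$353B.
OMO purchase (from banks) $229 billion: just an asset swap on bank balance sheets → 0.
Net: 0 + 237 − 353 + 0 = -$116 billion.

-$116 billion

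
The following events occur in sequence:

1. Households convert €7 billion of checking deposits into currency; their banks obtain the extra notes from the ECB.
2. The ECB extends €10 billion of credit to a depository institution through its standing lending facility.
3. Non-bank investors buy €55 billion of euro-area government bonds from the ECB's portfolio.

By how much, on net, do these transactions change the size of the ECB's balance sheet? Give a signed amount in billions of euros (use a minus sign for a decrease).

ECB balance sheet:
  Assets:      Securities −€55B, Loans to banks +€10B
  Liabilities: Bank reserves −€52B, Currency in circulation +€7B
Change in total ECB assets = -€45 billion.

-€45 billion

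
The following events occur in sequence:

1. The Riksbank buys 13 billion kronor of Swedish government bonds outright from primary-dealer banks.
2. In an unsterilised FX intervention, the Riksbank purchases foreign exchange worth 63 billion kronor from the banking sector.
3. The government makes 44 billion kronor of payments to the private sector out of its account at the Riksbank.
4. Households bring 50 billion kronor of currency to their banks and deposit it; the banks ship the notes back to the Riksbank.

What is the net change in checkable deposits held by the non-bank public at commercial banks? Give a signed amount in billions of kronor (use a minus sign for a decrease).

+94 billion

OMO purchase (from banks) 13 billion kronor: the counterparty is a bank, so public deposits are unchanged → 0.
FX purchase 63 billion kronor: the counterparty is a bank, so public deposits are unchanged → 0.
Government spending 44 billion kronor: non-bank counterparties' bank balances rise → +44B.
Currency deposit 50 billion kronor: non-bank counterparties' bank balances rise → +50B.
Net: 0 + 0 + 44 + 50 = +94 billion.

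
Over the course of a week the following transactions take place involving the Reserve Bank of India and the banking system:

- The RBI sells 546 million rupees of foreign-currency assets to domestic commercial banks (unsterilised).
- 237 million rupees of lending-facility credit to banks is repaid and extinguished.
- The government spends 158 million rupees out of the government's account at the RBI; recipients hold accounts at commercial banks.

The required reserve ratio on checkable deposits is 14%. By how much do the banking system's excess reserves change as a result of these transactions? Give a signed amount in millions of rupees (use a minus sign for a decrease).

FX sale 546 million rupees: reserves −546M, deposits 0.
Discount-window repayment 237 million rupees: reserves −237M, deposits 0.
Government spending 158 million rupees: reserves +158M, deposits +158M.
Totals: Δreserves = −625M, Δdeposits = +158M.
Δrequired reserves = 14% × +158M = +22.12M.
Δexcess reserves = Δreserves − Δrequired = −625M − (+22.12M) = -647.12 million.

-647.12 million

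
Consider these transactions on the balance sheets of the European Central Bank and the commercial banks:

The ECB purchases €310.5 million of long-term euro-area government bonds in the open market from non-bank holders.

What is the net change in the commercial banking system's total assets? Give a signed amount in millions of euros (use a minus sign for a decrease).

+€310.5 million

Asset purchase (from non-banks) €310.5 million: bank balance sheets expand → +€310.5M.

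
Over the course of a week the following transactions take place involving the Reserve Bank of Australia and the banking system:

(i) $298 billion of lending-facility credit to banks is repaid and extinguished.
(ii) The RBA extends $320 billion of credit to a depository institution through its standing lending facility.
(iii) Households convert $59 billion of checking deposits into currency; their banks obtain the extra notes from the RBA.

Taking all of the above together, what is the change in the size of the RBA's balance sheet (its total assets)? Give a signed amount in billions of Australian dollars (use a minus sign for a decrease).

Discount-window repayment $298 billion: an RBA asset is shed → −$298B.
Discount-window loan $320 billion: an RBA asset is acquired → +$320B.
Currency withdrawal $59 billion: only the composition of liabilities changes → 0.
Net: −298 + 320 + 0 = +$22 billion.

+$22 billion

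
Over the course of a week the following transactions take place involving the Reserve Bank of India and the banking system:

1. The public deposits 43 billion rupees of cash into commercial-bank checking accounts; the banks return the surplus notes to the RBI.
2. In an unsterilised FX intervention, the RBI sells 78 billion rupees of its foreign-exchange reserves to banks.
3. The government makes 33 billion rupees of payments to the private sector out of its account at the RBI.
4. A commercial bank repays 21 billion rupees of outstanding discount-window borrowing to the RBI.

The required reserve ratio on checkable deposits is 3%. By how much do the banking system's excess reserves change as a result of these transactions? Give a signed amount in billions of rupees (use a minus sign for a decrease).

-25.28 billion

Currency deposit 43 billion rupees: reserves +43B, deposits +43B.
FX sale 78 billion rupees: reserves −78B, deposits 0.
Government spending 33 billion rupees: reserves +33B, deposits +33B.
Discount-window repayment 21 billion rupees: reserves −21B, deposits 0.
Totals: Δreserves = −23B, Δdeposits = +76B.
Δrequired reserves = 3% × +76B = +2.28B.
Δexcess reserves = Δreserves − Δrequired = −23B − (+2.28B) = -25.28 billion.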